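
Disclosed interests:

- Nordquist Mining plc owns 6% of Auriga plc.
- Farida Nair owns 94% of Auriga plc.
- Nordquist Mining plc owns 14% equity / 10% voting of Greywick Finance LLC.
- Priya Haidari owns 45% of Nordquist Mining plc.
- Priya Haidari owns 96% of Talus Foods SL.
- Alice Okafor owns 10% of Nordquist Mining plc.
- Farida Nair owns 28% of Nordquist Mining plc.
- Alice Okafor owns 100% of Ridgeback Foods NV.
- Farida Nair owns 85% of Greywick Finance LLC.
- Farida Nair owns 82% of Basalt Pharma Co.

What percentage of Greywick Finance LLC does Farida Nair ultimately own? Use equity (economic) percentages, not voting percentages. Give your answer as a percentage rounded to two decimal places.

88.92%

Farida reaches Greywick along 2 paths.
Direct stake: 85% = 85%.
Via Nordquist: 28% × 14% = 3.92%.
Total: 85% + 3.92% = 88.92%.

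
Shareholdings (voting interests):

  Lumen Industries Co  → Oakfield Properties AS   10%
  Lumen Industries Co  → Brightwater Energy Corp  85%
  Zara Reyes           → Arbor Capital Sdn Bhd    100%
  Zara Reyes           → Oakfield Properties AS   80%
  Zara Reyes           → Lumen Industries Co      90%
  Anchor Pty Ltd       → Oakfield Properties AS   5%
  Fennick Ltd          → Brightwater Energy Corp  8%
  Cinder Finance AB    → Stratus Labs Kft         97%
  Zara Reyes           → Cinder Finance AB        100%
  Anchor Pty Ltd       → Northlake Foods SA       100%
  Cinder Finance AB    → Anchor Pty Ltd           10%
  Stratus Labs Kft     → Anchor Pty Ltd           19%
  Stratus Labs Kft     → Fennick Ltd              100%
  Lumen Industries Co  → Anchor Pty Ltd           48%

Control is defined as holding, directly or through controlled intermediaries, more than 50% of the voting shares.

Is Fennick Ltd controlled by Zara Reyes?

Yes

Zara holds 100% of Cinder, so Zara controls Cinder.
Cinder holds 97% of Stratus, so Zara controls Stratus.
Stratus holds 100% of Fennick, so Zara controls Fennick.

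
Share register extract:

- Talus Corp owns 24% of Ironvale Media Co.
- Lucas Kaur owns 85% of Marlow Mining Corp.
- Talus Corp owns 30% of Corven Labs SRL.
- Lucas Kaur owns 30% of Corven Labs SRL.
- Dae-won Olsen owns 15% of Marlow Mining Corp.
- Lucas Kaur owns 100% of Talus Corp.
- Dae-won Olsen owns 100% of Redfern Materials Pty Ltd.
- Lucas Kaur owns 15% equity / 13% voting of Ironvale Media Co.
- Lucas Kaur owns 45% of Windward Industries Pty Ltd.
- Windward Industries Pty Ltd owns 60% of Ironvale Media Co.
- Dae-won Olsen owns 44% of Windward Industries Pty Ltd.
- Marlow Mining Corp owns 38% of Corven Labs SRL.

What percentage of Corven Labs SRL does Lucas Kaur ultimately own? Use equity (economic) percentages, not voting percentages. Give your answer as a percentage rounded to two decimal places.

Lucas reaches Corven along 3 paths.
Direct stake: 30% = 30%.
Via Marlow: 85% × 38% = 32.3%.
Via Talus: 100% × 30% = 30%.
Total: 30% + 32.3% + 30% = 92.3%.
Rounded: 92.30%.

92.30%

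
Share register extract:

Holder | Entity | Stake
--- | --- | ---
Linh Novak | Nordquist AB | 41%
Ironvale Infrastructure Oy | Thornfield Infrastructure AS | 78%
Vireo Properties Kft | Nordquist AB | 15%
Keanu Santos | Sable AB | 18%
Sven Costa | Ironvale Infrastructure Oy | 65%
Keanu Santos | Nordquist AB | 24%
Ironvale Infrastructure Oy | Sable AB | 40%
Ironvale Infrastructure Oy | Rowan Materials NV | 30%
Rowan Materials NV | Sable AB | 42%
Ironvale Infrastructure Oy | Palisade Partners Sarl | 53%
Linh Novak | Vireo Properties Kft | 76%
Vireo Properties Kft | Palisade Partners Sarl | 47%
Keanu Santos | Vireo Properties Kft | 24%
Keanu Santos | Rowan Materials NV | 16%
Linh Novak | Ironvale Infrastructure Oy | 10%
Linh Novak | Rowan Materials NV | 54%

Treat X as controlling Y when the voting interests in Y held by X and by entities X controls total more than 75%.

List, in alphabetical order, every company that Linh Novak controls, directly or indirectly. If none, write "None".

Vireo Properties Kft

Linh holds 76% of Vireo, so Linh controls Vireo.
No other company's threshold is met.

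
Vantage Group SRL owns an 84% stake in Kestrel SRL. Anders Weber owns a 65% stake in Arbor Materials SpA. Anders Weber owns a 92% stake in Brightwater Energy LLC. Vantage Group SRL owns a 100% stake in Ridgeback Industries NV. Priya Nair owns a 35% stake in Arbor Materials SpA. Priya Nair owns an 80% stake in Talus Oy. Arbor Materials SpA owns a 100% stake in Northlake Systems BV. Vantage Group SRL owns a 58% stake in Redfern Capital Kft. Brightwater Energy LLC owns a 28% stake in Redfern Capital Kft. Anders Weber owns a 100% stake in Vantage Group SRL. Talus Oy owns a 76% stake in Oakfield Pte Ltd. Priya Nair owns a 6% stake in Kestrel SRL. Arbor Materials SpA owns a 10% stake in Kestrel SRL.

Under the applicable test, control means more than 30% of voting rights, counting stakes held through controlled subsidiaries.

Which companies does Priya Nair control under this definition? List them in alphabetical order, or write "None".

Arbor Materials SpA, Northlake Systems BV, Oakfield Pte Ltd, Talus Oy

Priya holds 35% of Arbor, so Priya controls Arbor.
Priya holds 80% of Talus, so Priya controls Talus.
Talus holds 76% of Oakfield, so Priya controls Oakfield.
Arbor holds 100% of Northlake, so Priya controls Northlake.
No other company's threshold is met.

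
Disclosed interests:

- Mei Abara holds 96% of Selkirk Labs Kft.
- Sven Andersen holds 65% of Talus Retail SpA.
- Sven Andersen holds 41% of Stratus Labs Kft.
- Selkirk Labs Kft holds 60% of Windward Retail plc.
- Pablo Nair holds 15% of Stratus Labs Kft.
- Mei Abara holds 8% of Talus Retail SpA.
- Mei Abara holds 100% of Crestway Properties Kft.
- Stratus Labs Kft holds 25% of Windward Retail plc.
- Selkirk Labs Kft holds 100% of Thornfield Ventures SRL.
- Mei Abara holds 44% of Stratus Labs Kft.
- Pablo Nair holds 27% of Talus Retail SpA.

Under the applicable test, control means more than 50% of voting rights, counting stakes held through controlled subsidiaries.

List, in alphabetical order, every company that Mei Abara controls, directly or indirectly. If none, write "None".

Mei holds 96% of Selkirk, so Mei controls Selkirk.
Selkirk holds 60% of Windward, so Mei controls Windward.
Selkirk holds 100% of Thornfield, so Mei controls Thornfield.
Mei holds 100% of Crestway, so Mei controls Crestway.
No other company's threshold is met.

Crestway Properties Kft, Selkirk Labs Kft, Thornfield Ventures SRL, Windward Retail plc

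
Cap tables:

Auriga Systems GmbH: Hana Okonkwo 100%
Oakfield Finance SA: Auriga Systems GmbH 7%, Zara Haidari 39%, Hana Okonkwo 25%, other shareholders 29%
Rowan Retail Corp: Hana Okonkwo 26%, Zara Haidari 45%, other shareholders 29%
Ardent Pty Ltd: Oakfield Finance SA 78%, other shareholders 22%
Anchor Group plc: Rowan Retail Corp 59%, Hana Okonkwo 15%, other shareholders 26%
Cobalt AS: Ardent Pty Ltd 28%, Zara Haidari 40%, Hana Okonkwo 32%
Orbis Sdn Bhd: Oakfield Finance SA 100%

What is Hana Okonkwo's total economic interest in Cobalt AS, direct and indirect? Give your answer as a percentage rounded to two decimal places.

Hana reaches Cobalt along 3 paths.
Via Auriga → Oakfield → Ardent: 100% × 7% × 78% × 28% = 1.5288%.
Via Oakfield → Ardent: 25% × 78% × 28% = 5.46%.
Direct stake: 32% = 32%.
Total: 1.5288% + 5.46% + 32% = 38.9888%.
Rounded: 38.99%.

38.99%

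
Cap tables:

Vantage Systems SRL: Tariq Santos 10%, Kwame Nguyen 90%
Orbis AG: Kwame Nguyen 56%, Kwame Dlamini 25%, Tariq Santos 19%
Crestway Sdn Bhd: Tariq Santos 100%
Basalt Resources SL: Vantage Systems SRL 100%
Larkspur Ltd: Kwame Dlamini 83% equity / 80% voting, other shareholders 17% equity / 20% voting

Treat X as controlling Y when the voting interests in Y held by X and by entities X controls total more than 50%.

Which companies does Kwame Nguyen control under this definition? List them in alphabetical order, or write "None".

Basalt Resources SL, Orbis AG, Vantage Systems SRL

Kwame Nguyen holds 90% of Vantage, so Kwame Nguyen controls Vantage.
Kwame Nguyen holds 56% of Orbis, so Kwame Nguyen controls Orbis.
Vantage holds 100% of Basalt, so Kwame Nguyen controls Basalt.
No other company's threshold is met.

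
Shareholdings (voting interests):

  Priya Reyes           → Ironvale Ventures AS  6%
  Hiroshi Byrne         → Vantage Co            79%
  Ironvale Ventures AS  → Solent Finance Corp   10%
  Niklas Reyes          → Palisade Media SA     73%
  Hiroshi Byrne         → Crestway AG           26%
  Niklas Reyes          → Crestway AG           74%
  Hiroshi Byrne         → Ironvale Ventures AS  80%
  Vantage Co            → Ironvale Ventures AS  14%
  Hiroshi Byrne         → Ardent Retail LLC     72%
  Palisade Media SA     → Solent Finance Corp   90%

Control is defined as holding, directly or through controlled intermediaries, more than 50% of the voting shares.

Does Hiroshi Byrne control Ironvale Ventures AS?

Yes

Hiroshi holds 79% of Vantage, so Hiroshi controls Vantage.
Vantage and Hiroshi together hold 14% + 80% = 94% of Ironvale, so Hiroshi controls Ironvale.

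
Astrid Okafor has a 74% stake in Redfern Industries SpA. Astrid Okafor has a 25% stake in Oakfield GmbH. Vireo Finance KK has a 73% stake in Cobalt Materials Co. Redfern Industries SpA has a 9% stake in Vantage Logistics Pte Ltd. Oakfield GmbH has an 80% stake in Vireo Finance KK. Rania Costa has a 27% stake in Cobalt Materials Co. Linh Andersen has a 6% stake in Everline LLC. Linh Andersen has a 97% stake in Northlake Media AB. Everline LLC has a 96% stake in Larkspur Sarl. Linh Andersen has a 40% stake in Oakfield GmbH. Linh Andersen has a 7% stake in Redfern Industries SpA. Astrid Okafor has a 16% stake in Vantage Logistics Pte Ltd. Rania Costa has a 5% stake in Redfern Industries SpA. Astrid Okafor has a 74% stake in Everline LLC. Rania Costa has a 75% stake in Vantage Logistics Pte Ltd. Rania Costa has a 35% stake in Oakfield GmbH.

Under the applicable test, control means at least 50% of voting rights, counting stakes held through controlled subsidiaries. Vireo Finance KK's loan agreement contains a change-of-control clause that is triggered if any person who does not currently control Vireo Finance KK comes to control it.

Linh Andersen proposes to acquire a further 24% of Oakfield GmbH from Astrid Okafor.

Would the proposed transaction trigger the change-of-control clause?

Yes

The purchase adds only to Linh's holdings (Astrid's stake shrinks), so Linh is the only person who could newly come to control Vireo.
Linh holds 97% of Northlake, so Linh controls Northlake.
Neither Linh nor any entity Linh controls holds any voting interest in Vireo.
So before the transaction, Linh does not control Vireo.
After the purchase, Linh's direct stake in Oakfield rises to 40% + 24% = 64%, and Astrid's stake falls to 1%.
Linh holds 64% of Oakfield, so Linh controls Oakfield.
Oakfield holds 80% of Vireo, so Linh controls Vireo.
Linh did not control Vireo before and does after, so the clause is triggered.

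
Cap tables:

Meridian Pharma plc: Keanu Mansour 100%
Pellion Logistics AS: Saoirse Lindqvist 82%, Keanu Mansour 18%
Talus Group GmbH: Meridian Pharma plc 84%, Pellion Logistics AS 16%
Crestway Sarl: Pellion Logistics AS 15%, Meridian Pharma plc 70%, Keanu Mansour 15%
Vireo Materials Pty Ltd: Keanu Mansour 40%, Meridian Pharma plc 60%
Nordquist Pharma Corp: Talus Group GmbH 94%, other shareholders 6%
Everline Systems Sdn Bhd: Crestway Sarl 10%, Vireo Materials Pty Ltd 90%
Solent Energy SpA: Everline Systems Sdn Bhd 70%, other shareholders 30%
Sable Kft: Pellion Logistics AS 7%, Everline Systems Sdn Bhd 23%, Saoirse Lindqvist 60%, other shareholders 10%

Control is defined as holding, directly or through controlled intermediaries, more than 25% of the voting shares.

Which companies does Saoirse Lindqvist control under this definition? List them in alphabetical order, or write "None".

Pellion Logistics AS, Sable Kft

Saoirse holds 82% of Pellion, so Saoirse controls Pellion.
Pellion and Saoirse together hold 7% + 60% = 67% of Sable, so Saoirse controls Sable.
No other company's threshold is met.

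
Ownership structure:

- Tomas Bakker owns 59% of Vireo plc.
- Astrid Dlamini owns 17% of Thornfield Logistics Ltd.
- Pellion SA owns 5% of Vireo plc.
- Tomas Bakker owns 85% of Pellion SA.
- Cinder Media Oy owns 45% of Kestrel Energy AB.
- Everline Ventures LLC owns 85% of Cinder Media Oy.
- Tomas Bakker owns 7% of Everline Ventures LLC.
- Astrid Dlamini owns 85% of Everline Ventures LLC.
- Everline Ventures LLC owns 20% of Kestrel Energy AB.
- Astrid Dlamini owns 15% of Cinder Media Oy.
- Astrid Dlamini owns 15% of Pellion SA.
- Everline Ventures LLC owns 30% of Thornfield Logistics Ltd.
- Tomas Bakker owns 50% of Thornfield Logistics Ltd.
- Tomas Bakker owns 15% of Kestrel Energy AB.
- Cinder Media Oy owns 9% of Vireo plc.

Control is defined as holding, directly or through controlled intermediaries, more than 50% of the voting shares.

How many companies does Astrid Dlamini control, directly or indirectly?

3

Astrid holds 85% of Everline, so Astrid controls Everline.
Everline and Astrid together hold 85% + 15% = 100% of Cinder, so Astrid controls Cinder.
Cinder and Everline together hold 45% + 20% = 65% of Kestrel, so Astrid controls Kestrel.
No other company's threshold is met.
Astrid controls 3 companies.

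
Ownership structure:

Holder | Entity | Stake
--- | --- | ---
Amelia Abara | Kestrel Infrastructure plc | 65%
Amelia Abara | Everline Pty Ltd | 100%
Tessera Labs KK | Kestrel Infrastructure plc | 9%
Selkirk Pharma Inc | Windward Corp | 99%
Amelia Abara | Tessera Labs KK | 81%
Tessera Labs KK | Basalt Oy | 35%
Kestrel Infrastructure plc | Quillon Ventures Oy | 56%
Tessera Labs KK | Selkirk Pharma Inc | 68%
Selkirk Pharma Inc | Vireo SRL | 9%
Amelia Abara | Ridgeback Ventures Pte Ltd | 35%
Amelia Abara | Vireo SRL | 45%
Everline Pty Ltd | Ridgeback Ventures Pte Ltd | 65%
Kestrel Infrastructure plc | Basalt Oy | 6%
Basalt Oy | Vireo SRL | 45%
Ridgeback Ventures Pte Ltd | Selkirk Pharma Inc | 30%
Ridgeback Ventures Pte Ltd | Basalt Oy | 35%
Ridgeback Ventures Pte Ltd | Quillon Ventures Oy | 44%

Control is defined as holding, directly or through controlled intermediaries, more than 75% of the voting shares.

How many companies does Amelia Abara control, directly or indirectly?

Amelia holds 81% of Tessera, so Amelia controls Tessera.
Amelia holds 100% of Everline, so Amelia controls Everline.
Amelia and Everline together hold 35% + 65% = 100% of Ridgeback, so Amelia controls Ridgeback.
Ridgeback and Tessera together hold 30% + 68% = 98% of Selkirk, so Amelia controls Selkirk.
Selkirk holds 99% of Windward, so Amelia controls Windward.
No other company's threshold is met.
Amelia controls 5 companies.

5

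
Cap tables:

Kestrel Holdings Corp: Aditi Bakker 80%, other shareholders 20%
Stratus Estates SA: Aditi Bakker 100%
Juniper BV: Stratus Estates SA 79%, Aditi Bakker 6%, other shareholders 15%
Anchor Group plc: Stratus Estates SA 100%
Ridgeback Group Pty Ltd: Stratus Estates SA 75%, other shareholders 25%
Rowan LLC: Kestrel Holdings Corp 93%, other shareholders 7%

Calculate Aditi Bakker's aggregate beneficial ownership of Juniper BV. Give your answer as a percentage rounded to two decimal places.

85.00%

Aditi reaches Juniper along 2 paths.
Via Stratus: 100% × 79% = 79%.
Direct stake: 6% = 6%.
Total: 79% + 6% = 85%.
Rounded: 85.00%.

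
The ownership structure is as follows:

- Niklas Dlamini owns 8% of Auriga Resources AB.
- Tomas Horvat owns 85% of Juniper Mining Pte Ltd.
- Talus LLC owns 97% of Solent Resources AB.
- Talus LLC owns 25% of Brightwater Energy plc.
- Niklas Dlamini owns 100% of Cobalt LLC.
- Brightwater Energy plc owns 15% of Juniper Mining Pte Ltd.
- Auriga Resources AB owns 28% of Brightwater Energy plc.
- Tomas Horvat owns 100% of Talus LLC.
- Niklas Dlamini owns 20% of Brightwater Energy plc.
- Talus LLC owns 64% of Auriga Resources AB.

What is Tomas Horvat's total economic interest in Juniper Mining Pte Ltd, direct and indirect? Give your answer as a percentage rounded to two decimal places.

Tomas reaches Juniper along 3 paths.
Direct stake: 85% = 85%.
Via Talus → Brightwater: 100% × 25% × 15% = 3.75%.
Via Talus → Auriga → Brightwater: 100% × 64% × 28% × 15% = 2.688%.
Total: 85% + 3.75% + 2.688% = 91.438%.
Rounded: 91.44%.

91.44%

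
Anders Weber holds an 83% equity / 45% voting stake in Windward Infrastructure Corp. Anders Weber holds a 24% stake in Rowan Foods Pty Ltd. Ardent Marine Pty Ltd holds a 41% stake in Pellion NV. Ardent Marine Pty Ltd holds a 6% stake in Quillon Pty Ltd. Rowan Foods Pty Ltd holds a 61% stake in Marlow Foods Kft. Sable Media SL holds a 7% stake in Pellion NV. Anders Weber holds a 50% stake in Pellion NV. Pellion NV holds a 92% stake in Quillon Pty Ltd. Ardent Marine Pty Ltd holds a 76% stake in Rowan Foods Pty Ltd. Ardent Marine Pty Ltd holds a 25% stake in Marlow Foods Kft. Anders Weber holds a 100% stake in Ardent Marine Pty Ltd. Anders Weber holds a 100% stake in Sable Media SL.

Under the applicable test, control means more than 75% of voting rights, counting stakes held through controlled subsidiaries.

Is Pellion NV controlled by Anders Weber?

Anders holds 100% of Sable, so Anders controls Sable.
Anders holds 100% of Ardent, so Anders controls Ardent.
Sable and Ardent and Anders together hold 7% + 41% + 50% = 98% of Pellion, so Anders controls Pellion.

Yes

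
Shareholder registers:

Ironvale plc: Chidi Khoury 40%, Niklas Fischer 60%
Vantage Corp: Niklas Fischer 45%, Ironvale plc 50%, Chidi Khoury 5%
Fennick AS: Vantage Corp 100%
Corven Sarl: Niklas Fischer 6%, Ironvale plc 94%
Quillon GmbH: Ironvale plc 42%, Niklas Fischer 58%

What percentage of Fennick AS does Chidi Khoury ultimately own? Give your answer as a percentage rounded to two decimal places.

Chidi reaches Fennick along 2 paths.
Via Ironvale → Vantage: 40% × 50% × 100% = 20%.
Via Vantage: 5% × 100% = 5%.
Total: 20% + 5% = 25%.
Rounded: 25.00%.

25.00%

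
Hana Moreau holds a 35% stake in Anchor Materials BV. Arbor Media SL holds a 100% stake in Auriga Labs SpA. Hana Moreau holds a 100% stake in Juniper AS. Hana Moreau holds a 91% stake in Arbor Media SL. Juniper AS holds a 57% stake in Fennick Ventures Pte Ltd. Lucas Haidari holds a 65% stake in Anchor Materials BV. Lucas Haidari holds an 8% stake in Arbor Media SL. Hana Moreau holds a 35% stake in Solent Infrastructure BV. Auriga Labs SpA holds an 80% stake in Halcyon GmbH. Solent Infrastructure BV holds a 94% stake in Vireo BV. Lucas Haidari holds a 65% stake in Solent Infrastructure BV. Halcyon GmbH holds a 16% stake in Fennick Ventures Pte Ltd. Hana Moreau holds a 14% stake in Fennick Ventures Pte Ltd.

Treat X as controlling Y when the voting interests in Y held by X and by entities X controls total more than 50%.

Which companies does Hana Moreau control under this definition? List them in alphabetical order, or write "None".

Arbor Media SL, Auriga Labs SpA, Fennick Ventures Pte Ltd, Halcyon GmbH, Juniper AS

Hana holds 91% of Arbor, so Hana controls Arbor.
Hana holds 100% of Juniper, so Hana controls Juniper.
Arbor holds 100% of Auriga, so Hana controls Auriga.
Auriga holds 80% of Halcyon, so Hana controls Halcyon.
Juniper and Halcyon and Hana together hold 57% + 16% + 14% = 87% of Fennick, so Hana controls Fennick.
No other company's threshold is met.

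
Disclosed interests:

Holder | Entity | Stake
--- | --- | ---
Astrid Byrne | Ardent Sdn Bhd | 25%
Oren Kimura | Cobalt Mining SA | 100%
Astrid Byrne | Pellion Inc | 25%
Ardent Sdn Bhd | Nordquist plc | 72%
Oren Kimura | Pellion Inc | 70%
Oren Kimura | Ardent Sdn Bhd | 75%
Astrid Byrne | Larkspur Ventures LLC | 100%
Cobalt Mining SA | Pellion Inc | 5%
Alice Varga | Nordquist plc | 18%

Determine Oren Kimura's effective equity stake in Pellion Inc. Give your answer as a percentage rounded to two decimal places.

Oren reaches Pellion along 2 paths.
Via Cobalt: 100% × 5% = 5%.
Direct stake: 70% = 70%.
Total: 5% + 70% = 75%.
Rounded: 75.00%.

75.00%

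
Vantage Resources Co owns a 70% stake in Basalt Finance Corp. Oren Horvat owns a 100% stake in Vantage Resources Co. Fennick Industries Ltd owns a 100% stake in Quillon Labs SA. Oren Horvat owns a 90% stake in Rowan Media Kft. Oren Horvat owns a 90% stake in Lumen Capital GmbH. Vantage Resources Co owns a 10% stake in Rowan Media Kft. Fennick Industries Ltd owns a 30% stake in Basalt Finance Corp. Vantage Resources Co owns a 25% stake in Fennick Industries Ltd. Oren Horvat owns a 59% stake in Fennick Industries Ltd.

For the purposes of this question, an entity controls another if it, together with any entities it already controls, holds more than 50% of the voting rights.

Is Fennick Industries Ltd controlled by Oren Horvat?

Yes

Oren holds 100% of Vantage, so Oren controls Vantage.
Vantage and Oren together hold 25% + 59% = 84% of Fennick, so Oren controls Fennick.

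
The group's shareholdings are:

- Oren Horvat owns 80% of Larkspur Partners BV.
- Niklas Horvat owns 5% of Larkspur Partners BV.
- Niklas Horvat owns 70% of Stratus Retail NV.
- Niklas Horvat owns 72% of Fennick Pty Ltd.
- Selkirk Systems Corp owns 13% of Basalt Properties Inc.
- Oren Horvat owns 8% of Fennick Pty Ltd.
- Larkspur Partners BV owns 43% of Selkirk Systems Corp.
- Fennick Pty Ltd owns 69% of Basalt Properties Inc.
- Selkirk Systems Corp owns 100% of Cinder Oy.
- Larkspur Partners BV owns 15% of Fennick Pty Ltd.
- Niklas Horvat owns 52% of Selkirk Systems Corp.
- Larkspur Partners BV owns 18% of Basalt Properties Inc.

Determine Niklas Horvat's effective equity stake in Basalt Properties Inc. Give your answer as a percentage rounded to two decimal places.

58.14%

Niklas reaches Basalt along 5 paths.
Via Larkspur → Fennick: 5% × 15% × 69% = 0.5175%.
Via Fennick: 72% × 69% = 49.68%.
Via Larkspur → Selkirk: 5% × 43% × 13% = 0.2795%.
Via Selkirk: 52% × 13% = 6.76%.
Via Larkspur: 5% × 18% = 0.9%.
Total: 0.5175% + 49.68% + 0.2795% + 6.76% + 0.9% = 58.137%.
Rounded: 58.14%.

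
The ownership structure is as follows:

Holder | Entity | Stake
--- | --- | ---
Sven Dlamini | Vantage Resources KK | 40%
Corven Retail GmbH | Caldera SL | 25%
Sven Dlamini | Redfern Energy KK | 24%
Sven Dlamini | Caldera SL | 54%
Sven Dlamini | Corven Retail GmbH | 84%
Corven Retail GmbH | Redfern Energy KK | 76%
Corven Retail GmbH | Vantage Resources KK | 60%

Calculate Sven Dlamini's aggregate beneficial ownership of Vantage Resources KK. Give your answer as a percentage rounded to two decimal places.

90.40%

Sven reaches Vantage along 2 paths.
Direct stake: 40% = 40%.
Via Corven: 84% × 60% = 50.4%.
Total: 40% + 50.4% = 90.4%.
Rounded: 90.40%.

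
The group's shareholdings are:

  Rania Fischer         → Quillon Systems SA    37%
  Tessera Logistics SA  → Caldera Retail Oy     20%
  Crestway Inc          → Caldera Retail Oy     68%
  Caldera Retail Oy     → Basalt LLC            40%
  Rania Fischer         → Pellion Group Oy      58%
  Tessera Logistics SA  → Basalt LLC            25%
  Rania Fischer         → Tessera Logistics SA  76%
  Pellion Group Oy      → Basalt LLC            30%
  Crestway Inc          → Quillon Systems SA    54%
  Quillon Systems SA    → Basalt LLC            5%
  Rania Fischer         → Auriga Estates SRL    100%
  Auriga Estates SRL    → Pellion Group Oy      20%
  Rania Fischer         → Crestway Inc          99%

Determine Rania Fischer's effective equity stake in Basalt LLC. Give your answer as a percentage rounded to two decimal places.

79.93%

Rania reaches Basalt along 7 paths.
Via Auriga → Pellion: 100% × 20% × 30% = 6%.
Via Pellion: 58% × 30% = 17.4%.
Via Tessera: 76% × 25% = 19%.
Via Crestway → Caldera: 99% × 68% × 40% = 26.928%.
Via Tessera → Caldera: 76% × 20% × 40% = 6.08%.
Via Quillon: 37% × 5% = 1.85%.
Via Crestway → Quillon: 99% × 54% × 5% = 2.673%.
Total: 6% + 17.4% + 19% + 26.928% + 6.08% + 1.85% + 2.673% = 79.931%.
Rounded: 79.93%.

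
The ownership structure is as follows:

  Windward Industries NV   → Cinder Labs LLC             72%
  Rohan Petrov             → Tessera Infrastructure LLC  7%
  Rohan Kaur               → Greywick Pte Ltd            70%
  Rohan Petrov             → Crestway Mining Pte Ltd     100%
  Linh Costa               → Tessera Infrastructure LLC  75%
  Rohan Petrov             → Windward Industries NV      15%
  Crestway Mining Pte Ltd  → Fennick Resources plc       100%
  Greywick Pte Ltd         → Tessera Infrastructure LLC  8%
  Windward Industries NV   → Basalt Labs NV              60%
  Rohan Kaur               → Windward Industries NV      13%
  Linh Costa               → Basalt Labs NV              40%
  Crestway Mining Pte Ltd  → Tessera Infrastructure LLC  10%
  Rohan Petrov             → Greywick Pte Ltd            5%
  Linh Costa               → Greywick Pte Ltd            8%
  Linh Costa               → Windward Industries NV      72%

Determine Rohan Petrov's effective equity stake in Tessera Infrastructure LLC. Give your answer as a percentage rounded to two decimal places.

Rohan Petrov reaches Tessera along 3 paths.
Via Crestway: 100% × 10% = 10%.
Via Greywick: 5% × 8% = 0.4%.
Direct stake: 7% = 7%.
Total: 10% + 0.4% + 7% = 17.4%.
Rounded: 17.40%.

17.40%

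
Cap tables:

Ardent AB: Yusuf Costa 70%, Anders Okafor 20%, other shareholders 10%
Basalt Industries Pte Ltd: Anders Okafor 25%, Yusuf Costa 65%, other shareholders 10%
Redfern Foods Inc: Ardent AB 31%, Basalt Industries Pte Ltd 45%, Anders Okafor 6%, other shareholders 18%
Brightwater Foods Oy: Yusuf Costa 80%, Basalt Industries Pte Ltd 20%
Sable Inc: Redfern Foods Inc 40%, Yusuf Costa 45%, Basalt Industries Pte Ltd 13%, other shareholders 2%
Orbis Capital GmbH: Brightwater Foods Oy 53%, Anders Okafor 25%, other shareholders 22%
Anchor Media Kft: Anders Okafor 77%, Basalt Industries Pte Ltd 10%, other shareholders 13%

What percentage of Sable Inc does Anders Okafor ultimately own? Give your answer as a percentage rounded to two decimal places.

Anders reaches Sable along 4 paths.
Via Ardent → Redfern: 20% × 31% × 40% = 2.48%.
Via Basalt → Redfern: 25% × 45% × 40% = 4.5%.
Via Redfern: 6% × 40% = 2.4%.
Via Basalt: 25% × 13% = 3.25%.
Total: 2.48% + 4.5% + 2.4% + 3.25% = 12.63%.

12.63%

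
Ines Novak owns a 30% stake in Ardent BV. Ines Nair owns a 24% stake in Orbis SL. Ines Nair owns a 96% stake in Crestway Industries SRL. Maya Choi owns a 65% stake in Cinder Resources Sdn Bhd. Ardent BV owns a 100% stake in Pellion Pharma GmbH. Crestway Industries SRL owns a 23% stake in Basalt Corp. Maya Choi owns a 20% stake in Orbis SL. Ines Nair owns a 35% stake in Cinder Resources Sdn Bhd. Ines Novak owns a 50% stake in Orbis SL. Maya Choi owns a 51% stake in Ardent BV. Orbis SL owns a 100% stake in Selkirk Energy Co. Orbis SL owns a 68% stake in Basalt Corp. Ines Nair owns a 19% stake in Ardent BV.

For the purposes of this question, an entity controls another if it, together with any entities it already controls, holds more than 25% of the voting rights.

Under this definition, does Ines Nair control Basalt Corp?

Ines Nair holds 96% of Crestway, so Ines Nair controls Crestway.
Ines Nair holds 35% of Cinder, so Ines Nair controls Cinder.
In Basalt, Ines Nair's side holds only 23%, not > 25%.
So Ines Nair does not control Basalt.

No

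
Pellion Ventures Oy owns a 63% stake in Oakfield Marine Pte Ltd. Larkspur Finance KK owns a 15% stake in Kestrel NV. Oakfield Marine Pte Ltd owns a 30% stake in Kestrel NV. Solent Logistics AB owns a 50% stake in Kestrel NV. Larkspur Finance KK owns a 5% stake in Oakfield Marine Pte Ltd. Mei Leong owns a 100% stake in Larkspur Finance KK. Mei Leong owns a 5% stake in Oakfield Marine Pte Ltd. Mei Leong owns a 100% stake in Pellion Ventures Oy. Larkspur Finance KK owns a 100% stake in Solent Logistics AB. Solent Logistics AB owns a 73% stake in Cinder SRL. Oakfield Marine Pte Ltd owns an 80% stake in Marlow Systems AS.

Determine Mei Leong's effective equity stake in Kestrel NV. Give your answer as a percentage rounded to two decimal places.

86.90%

Mei reaches Kestrel along 5 paths.
Via Pellion → Oakfield: 100% × 63% × 30% = 18.9%.
Via Larkspur → Oakfield: 100% × 5% × 30% = 1.5%.
Via Oakfield: 5% × 30% = 1.5%.
Via Larkspur: 100% × 15% = 15%.
Via Larkspur → Solent: 100% × 100% × 50% = 50%.
Total: 18.9% + 1.5% + 1.5% + 15% + 50% = 86.9%.
Rounded: 86.90%.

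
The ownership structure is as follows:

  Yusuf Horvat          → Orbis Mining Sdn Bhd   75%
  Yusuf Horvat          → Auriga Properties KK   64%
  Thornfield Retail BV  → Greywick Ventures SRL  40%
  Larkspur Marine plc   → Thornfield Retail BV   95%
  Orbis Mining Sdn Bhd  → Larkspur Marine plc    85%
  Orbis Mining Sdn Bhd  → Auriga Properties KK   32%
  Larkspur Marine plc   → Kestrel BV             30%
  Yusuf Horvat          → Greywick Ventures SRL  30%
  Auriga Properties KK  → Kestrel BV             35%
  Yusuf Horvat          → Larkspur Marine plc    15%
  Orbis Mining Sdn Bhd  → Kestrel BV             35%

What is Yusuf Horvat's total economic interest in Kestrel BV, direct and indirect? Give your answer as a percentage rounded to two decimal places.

80.68%

Yusuf reaches Kestrel along 5 paths.
Via Orbis: 75% × 35% = 26.25%.
Via Larkspur: 15% × 30% = 4.5%.
Via Orbis → Larkspur: 75% × 85% × 30% = 19.125%.
Via Auriga: 64% × 35% = 22.4%.
Via Orbis → Auriga: 75% × 32% × 35% = 8.4%.
Total: 26.25% + 4.5% + 19.125% + 22.4% + 8.4% = 80.675%.
Rounded: 80.68%.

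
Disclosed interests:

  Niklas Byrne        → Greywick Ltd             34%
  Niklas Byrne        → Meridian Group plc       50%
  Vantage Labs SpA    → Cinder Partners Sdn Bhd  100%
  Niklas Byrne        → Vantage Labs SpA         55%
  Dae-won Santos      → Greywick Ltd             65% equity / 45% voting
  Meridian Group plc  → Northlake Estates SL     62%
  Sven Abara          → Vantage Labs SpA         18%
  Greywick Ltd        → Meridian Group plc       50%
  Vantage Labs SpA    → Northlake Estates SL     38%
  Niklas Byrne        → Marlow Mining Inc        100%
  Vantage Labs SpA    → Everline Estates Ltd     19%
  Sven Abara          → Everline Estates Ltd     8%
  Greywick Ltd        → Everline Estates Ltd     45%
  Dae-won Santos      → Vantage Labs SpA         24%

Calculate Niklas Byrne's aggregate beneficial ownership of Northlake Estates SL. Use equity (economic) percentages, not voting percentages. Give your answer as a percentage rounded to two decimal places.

62.44%

Niklas reaches Northlake along 3 paths.
Via Meridian: 50% × 62% = 31%.
Via Greywick → Meridian: 34% × 50% × 62% = 10.54%.
Via Vantage: 55% × 38% = 20.9%.
Total: 31% + 10.54% + 20.9% = 62.44%.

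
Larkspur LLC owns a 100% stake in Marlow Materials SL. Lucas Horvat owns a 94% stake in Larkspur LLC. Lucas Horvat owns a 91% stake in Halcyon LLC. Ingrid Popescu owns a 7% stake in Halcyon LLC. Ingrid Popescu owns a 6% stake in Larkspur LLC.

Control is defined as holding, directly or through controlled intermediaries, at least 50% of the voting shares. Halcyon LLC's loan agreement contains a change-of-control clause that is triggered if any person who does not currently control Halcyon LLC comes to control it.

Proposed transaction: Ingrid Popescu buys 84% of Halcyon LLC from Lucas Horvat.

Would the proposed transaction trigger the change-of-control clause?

The purchase adds only to Ingrid's holdings (Lucas's stake shrinks), so Ingrid is the only person who could newly come to control Halcyon.
Ingrid's largest direct stake is 7% in Halcyon, which does not meet the threshold, so Ingrid controls no company.
In Halcyon, Ingrid's side holds only 7%, not ≥ 50%.
So before the transaction, Ingrid does not control Halcyon.
After the purchase, Ingrid's direct stake in Halcyon rises to 7% + 84% = 91%, and Lucas's stake falls to 7%.
Ingrid holds 91% of Halcyon, so Ingrid controls Halcyon.
Ingrid did not control Halcyon before and does after, so the clause is triggered.

Yes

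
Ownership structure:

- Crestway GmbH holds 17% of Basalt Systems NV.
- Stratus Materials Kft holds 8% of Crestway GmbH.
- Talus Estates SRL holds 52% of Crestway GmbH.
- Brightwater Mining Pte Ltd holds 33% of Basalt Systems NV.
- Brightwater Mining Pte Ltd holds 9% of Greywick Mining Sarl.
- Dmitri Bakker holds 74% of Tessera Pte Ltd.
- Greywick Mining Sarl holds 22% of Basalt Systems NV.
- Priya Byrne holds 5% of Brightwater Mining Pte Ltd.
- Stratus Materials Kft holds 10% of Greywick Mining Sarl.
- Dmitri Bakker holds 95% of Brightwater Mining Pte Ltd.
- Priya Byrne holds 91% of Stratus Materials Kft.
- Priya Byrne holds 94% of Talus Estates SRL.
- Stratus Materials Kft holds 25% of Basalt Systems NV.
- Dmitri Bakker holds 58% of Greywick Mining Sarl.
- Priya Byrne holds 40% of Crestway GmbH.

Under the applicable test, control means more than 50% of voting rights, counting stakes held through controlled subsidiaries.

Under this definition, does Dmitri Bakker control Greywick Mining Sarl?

Dmitri holds 95% of Brightwater, so Dmitri controls Brightwater.
Dmitri and Brightwater together hold 58% + 9% = 67% of Greywick, so Dmitri controls Greywick.

Yes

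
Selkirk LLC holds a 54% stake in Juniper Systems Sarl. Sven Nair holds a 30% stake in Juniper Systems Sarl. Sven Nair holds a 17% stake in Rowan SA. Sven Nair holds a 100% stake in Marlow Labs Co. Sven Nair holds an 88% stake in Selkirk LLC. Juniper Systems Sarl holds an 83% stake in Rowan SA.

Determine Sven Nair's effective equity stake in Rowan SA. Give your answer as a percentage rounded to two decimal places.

81.34%

Sven reaches Rowan along 3 paths.
Direct stake: 17% = 17%.
Via Selkirk → Juniper: 88% × 54% × 83% = 39.4416%.
Via Juniper: 30% × 83% = 24.9%.
Total: 17% + 39.4416% + 24.9% = 81.3416%.
Rounded: 81.34%.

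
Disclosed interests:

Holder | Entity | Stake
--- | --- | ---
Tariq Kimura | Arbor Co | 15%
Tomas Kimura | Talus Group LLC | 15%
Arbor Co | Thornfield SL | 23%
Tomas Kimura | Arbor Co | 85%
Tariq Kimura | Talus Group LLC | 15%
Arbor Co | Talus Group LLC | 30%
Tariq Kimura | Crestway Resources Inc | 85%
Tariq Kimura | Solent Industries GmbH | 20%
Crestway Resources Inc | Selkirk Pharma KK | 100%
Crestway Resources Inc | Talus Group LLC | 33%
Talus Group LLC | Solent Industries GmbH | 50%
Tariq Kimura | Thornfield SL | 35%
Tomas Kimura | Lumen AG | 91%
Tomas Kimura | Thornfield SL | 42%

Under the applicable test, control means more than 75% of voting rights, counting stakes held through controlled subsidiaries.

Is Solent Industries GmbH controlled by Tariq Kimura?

No

Tariq holds 85% of Crestway, so Tariq controls Crestway.
Crestway holds 100% of Selkirk, so Tariq controls Selkirk.
In Solent, Tariq's side holds only 20%, not > 75%.
So Tariq does not control Solent.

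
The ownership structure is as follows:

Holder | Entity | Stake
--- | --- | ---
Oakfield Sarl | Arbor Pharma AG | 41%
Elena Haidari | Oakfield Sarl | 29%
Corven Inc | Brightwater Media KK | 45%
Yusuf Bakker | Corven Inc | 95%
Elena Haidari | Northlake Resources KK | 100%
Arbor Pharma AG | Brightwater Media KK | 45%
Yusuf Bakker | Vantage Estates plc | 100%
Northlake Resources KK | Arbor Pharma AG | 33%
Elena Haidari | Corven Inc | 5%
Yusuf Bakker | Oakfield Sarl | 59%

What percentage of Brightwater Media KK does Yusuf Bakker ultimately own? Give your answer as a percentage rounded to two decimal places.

53.64%

Yusuf reaches Brightwater along 2 paths.
Via Corven: 95% × 45% = 42.75%.
Via Oakfield → Arbor: 59% × 41% × 45% = 10.8855%.
Total: 42.75% + 10.8855% = 53.6355%.
Rounded: 53.64%.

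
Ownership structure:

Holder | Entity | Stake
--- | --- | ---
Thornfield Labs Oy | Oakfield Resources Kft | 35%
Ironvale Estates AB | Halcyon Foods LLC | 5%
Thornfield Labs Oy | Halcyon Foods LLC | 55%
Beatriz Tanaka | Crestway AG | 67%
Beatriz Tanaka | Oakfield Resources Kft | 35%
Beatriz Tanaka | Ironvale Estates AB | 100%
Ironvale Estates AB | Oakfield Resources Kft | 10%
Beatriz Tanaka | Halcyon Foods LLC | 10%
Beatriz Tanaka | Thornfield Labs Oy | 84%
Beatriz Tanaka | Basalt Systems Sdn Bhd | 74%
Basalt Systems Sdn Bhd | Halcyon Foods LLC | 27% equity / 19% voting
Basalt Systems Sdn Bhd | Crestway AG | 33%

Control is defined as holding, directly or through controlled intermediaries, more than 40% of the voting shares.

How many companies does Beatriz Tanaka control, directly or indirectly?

6

Beatriz holds 100% of Ironvale, so Beatriz controls Ironvale.
Beatriz holds 84% of Thornfield, so Beatriz controls Thornfield.
Beatriz holds 74% of Basalt, so Beatriz controls Basalt.
Beatriz and Ironvale and Thornfield together hold 35% + 10% + 35% = 80% of Oakfield, so Beatriz controls Oakfield.
Basalt and Beatriz together hold 33% + 67% = 100% of Crestway, so Beatriz controls Crestway.
Beatriz and Ironvale and Thornfield and Basalt together hold 10% + 5% + 55% + 19% = 89% of Halcyon, so Beatriz controls Halcyon.
Beatriz controls 6 companies.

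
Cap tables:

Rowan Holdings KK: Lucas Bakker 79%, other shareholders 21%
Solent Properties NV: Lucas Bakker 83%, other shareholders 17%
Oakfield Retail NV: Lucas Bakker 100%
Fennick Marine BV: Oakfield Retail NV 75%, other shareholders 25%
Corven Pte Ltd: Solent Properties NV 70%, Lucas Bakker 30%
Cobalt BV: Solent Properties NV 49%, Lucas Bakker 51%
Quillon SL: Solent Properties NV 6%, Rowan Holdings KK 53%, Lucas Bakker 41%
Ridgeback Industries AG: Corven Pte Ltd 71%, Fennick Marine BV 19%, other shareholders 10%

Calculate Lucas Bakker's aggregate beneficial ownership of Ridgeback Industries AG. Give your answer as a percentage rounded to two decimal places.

Lucas reaches Ridgeback along 3 paths.
Via Solent → Corven: 83% × 70% × 71% = 41.251%.
Via Corven: 30% × 71% = 21.3%.
Via Oakfield → Fennick: 100% × 75% × 19% = 14.25%.
Total: 41.251% + 21.3% + 14.25% = 76.801%.
Rounded: 76.80%.

76.80%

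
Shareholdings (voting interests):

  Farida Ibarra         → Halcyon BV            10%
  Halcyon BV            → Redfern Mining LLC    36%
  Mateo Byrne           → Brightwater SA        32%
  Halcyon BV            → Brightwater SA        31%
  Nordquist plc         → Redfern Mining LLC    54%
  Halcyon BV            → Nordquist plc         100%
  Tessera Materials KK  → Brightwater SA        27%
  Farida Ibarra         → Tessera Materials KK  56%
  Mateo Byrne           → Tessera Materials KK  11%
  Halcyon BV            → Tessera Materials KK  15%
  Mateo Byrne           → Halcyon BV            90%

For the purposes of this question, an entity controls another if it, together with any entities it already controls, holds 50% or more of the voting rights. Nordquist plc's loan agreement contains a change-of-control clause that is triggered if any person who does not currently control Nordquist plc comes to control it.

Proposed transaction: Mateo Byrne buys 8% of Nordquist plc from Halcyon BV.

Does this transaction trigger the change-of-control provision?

The purchase adds only to Mateo's holdings (Halcyon's stake shrinks), so Mateo is the only person who could newly come to control Nordquist.
Mateo holds 90% of Halcyon, so Mateo controls Halcyon.
Halcyon holds 100% of Nordquist, so Mateo controls Nordquist.
So Mateo already controls Nordquist before the transaction.
After the purchase, Mateo holds 8% of Nordquist directly, and Halcyon's stake falls to 92%.
Mateo controlled Nordquist already, so this is not a new person acquiring control; every other person's position is unchanged or reduced.
No new person acquires control, so the clause is not triggered.

No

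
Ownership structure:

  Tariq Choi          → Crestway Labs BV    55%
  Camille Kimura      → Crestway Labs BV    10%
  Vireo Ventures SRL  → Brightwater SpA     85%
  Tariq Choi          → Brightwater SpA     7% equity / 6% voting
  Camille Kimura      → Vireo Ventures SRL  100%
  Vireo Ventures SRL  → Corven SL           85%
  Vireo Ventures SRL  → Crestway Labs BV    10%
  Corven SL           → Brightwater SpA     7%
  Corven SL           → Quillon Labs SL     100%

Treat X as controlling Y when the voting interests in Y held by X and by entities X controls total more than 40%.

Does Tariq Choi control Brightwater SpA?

No

Tariq holds 55% of Crestway, so Tariq controls Crestway.
In Brightwater, Tariq's side holds only 6%, not > 40%.
So Tariq does not control Brightwater.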